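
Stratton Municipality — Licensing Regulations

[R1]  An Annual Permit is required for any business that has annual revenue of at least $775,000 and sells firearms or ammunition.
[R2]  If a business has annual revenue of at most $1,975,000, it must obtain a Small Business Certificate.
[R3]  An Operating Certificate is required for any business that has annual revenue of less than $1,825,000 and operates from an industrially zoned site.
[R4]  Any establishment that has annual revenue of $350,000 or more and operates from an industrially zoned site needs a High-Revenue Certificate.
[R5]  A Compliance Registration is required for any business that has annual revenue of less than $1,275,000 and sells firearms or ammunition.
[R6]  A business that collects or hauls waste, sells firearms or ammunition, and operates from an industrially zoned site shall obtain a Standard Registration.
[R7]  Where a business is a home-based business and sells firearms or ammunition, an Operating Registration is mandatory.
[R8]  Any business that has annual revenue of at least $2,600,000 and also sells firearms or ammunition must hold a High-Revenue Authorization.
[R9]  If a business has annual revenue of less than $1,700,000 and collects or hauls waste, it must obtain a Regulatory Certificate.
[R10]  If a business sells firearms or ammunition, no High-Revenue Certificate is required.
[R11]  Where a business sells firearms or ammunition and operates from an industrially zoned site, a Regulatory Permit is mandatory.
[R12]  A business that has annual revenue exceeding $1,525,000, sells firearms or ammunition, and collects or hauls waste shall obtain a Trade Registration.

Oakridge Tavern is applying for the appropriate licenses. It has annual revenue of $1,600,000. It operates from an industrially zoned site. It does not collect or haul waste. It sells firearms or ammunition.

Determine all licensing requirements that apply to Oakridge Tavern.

Annual Permit, Operating Certificate, Regulatory Permit, Small Business Certificate

[R1] revenue $1,600,000 ≥ $775,000; sells firearms or ammunition → Annual Permit required.
[R2] revenue $1,600,000 ≤ $1,975,000 → Small Business Certificate required.
[R3] revenue $1,600,000 < $1,825,000; operates from an industrially zoned site → Operating Certificate required.
[R4] revenue $1,600,000 ≥ $350,000; operates from an industrially zoned site → High-Revenue Certificate required.
[R5] revenue $1,600,000 ≥ $1,275,000; sells firearms or ammunition → Compliance Registration not required.
[R6] does not collect or haul waste; sells firearms or ammunition; operates from an industrially zoned site → Standard Registration not required.
[R7] operates from an industrially zoned site (not: is a home-based business); sells firearms or ammunition → Operating Registration not required.
[R8] revenue $1,600,000 < $2,600,000; sells firearms or ammunition → High-Revenue Authorization not required.
[R9] revenue $1,600,000 < $1,700,000; does not collect or haul waste → Regulatory Certificate not required.
[R10] sells firearms or ammunition → exempt from High-Revenue Certificate.
[R11] sells firearms or ammunition; operates from an industrially zoned site → Regulatory Permit required.
[R12] revenue $1,600,000 > $1,525,000; sells firearms or ammunition; does not collect or haul waste → Trade Registration not required.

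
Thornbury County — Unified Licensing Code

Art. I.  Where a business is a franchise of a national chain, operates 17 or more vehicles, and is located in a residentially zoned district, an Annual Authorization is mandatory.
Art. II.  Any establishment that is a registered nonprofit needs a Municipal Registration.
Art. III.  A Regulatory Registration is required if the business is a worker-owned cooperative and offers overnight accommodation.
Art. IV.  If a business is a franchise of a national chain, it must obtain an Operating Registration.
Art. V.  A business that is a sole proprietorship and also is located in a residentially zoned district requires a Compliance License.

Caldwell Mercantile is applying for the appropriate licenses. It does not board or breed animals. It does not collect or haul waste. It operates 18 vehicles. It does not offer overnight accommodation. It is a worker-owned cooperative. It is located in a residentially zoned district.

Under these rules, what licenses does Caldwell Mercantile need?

Art. I. is a worker-owned cooperative (not: is a franchise of a national chain); vehicles 18 ≥ 17; is located in a residentially zoned district → Annual Authorization not required.
Art. II. is a worker-owned cooperative (not: is a registered nonprofit) → Municipal Registration not required.
Art. III. is a worker-owned cooperative; does not offer overnight accommodation → Regulatory Registration not required.
Art. IV. is a worker-owned cooperative (not: is a franchise of a national chain) → Operating Registration not required.
Art. V. is a worker-owned cooperative (not: is a sole proprietorship); is located in a residentially zoned district → Compliance License not required.

None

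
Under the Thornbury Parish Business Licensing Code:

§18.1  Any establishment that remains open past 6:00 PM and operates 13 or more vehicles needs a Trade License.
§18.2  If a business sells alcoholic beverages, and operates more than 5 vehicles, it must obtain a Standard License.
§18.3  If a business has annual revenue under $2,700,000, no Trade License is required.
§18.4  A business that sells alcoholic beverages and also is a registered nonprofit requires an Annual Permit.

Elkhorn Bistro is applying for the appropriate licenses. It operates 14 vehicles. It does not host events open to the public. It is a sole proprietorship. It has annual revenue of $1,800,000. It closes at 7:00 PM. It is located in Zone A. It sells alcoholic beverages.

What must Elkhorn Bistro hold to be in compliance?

Standard License

§18.1 closes 7:00 PM, after 6:00 PM; vehicles 14 ≥ 13 → Trade License required.
§18.2 sells alcoholic beverages; vehicles 14 > 5 → Standard License required.
§18.3 revenue $1,800,000 < $2,700,000 → exempt from Trade License.
§18.4 sells alcoholic beverages; is a sole proprietorship (not: is a registered nonprofit) → Annual Permit not required.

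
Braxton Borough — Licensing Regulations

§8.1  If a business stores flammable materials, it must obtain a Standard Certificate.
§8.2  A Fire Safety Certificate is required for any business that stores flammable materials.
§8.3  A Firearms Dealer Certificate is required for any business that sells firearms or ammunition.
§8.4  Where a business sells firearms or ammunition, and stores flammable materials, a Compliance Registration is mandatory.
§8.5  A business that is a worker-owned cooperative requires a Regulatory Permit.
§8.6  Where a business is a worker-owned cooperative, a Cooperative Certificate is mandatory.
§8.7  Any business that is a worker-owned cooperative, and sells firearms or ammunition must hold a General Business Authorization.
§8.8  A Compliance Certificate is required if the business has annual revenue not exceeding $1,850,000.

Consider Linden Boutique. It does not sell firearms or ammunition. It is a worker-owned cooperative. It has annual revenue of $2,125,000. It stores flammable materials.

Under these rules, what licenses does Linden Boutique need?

§8.1 stores flammable materials → Standard Certificate required.
§8.2 stores flammable materials → Fire Safety Certificate required.
§8.3 does not sell firearms or ammunition → Firearms Dealer Certificate not required.
§8.4 does not sell firearms or ammunition; stores flammable materials → Compliance Registration not required.
§8.5 is a worker-owned cooperative → Regulatory Permit required.
§8.6 is a worker-owned cooperative → Cooperative Certificate required.
§8.7 is a worker-owned cooperative; does not sell firearms or ammunition → General Business Authorization not required.
§8.8 revenue $2,125,000 > $1,850,000 → Compliance Certificate not required.

Cooperative Certificate, Fire Safety Certificate, Regulatory Permit, Standard Certificate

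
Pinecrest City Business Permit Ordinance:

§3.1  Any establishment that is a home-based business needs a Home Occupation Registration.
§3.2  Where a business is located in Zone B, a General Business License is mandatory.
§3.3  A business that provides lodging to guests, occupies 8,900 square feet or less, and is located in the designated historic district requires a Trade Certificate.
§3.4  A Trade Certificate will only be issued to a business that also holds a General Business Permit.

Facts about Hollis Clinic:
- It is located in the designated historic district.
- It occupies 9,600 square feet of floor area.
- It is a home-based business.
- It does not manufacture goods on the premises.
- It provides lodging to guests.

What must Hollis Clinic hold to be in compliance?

§3.1 is a home-based business → Home Occupation Registration required.
§3.2 is located in the designated historic district (not: is located in Zone B) → General Business License not required.
§3.3 provides lodging to guests; floor area 9,600 square feet > 8,900 square feet; is located in the designated historic district → Trade Certificate not required.
§3.4 Trade Certificate is not required → no effect.

Home Occupation Registration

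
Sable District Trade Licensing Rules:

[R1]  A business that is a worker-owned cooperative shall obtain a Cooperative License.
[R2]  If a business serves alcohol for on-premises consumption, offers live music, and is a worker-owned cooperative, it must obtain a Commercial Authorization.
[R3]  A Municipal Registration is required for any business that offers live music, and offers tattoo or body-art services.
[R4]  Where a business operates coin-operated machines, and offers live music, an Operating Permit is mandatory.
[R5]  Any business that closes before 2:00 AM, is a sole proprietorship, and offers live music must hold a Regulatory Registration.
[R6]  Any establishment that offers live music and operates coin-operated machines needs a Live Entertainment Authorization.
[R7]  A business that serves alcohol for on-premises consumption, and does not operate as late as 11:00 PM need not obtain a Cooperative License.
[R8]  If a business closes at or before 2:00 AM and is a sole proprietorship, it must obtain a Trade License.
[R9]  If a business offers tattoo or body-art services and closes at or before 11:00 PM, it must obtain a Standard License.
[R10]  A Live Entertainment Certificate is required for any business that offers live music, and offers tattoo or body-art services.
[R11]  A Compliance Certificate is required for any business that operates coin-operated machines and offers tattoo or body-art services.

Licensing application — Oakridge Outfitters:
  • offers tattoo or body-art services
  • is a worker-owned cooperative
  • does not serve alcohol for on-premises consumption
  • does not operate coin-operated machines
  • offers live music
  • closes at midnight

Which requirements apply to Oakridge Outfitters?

[R1] is a worker-owned cooperative → Cooperative License required.
[R2] does not serve alcohol for on-premises consumption; offers live music; is a worker-owned cooperative → Commercial Authorization not required.
[R3] offers live music; offers tattoo or body-art services → Municipal Registration required.
[R4] does not operate coin-operated machines; offers live music → Operating Permit not required.
[R5] closes midnight, at/before 2:00 AM; is a worker-owned cooperative (not: is a sole proprietorship); offers live music → Regulatory Registration not required.
[R6] offers live music; does not operate coin-operated machines → Live Entertainment Authorization not required.
[R7] does not serve alcohol for on-premises consumption; closes midnight, after 11:00 PM → Cooperative License exemption does not apply.
[R8] closes midnight, at/before 2:00 AM; is a worker-owned cooperative (not: is a sole proprietorship) → Trade License not required.
[R9] offers tattoo or body-art services; closes midnight, after 11:00 PM → Standard License not required.
[R10] offers live music; offers tattoo or body-art services → Live Entertainment Certificate required.
[R11] does not operate coin-operated machines; offers tattoo or body-art services → Compliance Certificate not required.

Cooperative License, Live Entertainment Certificate, Municipal Registration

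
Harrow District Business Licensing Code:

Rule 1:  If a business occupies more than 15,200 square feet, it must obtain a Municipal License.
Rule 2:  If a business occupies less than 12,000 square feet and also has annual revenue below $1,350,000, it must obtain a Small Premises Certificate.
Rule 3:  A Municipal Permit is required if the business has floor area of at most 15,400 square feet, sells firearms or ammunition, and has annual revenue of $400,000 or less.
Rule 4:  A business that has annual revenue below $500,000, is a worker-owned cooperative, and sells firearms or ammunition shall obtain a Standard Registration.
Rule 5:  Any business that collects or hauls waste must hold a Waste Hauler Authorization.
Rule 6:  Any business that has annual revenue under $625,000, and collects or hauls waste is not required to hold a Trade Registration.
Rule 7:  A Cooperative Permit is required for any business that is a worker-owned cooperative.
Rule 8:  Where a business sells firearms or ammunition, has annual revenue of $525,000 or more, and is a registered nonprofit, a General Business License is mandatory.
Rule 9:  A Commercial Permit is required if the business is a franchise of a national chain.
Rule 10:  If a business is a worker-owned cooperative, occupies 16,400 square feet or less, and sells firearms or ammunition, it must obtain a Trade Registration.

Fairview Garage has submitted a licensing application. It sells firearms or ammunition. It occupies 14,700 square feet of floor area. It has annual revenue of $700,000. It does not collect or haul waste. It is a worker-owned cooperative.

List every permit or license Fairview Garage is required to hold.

Cooperative Permit, Trade Registration

Rule 1: floor area 14,700 square feet ≤ 15,200 square feet → Municipal License not required.
Rule 2: floor area 14,700 square feet ≥ 12,000 square feet; revenue $700,000 < $1,350,000 → Small Premises Certificate not required.
Rule 3: floor area 14,700 square feet ≤ 15,400 square feet; sells firearms or ammunition; revenue $700,000 > $400,000 → Municipal Permit not required.
Rule 4: revenue $700,000 ≥ $500,000; is a worker-owned cooperative; sells firearms or ammunition → Standard Registration not required.
Rule 5: does not collect or haul waste → Waste Hauler Authorization not required.
Rule 6: revenue $700,000 ≥ $625,000; does not collect or haul waste → Trade Registration exemption does not apply.
Rule 7: is a worker-owned cooperative → Cooperative Permit required.
Rule 8: sells firearms or ammunition; revenue $700,000 ≥ $525,000; is a worker-owned cooperative (not: is a registered nonprofit) → General Business License not required.
Rule 9: is a worker-owned cooperative (not: is a franchise of a national chain) → Commercial Permit not required.
Rule 10: is a worker-owned cooperative; floor area 14,700 square feet ≤ 16,400 square feet; sells firearms or ammunition → Trade Registration required.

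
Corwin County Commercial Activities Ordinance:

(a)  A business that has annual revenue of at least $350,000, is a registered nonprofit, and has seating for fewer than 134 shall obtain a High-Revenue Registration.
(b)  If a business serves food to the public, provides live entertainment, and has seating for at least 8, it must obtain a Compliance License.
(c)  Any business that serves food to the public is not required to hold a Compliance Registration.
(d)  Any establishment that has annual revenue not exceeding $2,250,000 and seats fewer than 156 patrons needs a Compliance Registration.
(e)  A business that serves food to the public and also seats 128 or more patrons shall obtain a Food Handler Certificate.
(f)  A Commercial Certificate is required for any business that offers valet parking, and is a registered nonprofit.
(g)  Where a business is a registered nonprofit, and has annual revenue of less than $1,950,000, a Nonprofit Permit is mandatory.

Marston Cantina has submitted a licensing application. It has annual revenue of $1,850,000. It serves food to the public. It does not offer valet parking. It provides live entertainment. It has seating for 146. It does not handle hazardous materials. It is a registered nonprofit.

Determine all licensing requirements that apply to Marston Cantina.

(a) revenue $1,850,000 ≥ $350,000; is a registered nonprofit; seating 146 ≥ 134 → High-Revenue Registration not required.
(b) serves food to the public; provides live entertainment; seating 146 ≥ 8 → Compliance License required.
(c) serves food to the public → exempt from Compliance Registration.
(d) revenue $1,850,000 ≤ $2,250,000; seating 146 < 156 → Compliance Registration required.
(e) serves food to the public; seating 146 ≥ 128 → Food Handler Certificate required.
(f) does not offer valet parking; is a registered nonprofit → Commercial Certificate not required.
(g) is a registered nonprofit; revenue $1,850,000 < $1,950,000 → Nonprofit Permit required.

Compliance License, Food Handler Certificate, Nonprofit Permit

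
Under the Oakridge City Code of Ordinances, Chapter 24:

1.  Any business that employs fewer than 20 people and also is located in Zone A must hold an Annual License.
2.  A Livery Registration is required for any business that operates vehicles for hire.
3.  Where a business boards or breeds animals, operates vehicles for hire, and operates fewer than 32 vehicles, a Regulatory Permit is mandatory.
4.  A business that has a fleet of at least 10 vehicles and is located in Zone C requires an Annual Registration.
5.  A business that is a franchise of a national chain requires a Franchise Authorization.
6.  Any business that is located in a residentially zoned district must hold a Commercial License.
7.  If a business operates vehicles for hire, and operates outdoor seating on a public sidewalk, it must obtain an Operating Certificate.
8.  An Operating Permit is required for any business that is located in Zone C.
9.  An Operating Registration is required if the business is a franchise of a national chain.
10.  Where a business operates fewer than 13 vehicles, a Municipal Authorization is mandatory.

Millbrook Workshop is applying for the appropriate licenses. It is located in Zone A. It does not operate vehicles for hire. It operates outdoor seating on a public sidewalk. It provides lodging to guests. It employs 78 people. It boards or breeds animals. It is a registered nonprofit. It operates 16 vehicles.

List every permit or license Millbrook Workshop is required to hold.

1. employees 78 ≥ 20; is located in Zone A → Annual License not required.
2. does not operate vehicles for hire → Livery Registration not required.
3. boards or breeds animals; does not operate vehicles for hire; vehicles 16 < 32 → Regulatory Permit not required.
4. vehicles 16 ≥ 10; is located in Zone A (not: is located in Zone C) → Annual Registration not required.
5. is a registered nonprofit (not: is a franchise of a national chain) → Franchise Authorization not required.
6. is located in Zone A (not: is located in a residentially zoned district) → Commercial License not required.
7. does not operate vehicles for hire; operates outdoor seating on a public sidewalk → Operating Certificate not required.
8. is located in Zone A (not: is located in Zone C) → Operating Permit not required.
9. is a registered nonprofit (not: is a franchise of a national chain) → Operating Registration not required.
10. vehicles 16 ≥ 13 → Municipal Authorization not required.

None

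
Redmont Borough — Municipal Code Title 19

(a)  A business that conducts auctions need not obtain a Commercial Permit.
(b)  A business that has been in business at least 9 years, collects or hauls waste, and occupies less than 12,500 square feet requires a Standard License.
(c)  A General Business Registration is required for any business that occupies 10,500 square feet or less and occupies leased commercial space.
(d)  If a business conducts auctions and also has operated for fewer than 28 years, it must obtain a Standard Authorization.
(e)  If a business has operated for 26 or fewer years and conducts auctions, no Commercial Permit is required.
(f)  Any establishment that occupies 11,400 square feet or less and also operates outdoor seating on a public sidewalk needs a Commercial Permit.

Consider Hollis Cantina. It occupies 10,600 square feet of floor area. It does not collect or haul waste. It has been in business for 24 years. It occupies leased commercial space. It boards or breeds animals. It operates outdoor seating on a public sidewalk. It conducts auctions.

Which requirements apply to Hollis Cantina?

Standard Authorization

(a) conducts auctions → exempt from Commercial Permit.
(b) years in business 24 ≥ 9; does not collect or haul waste; floor area 10,600 square feet < 12,500 square feet → Standard License not required.
(c) floor area 10,600 square feet > 10,500 square feet; occupies leased commercial space → General Business Registration not required.
(d) conducts auctions; years in business 24 < 28 → Standard Authorization required.
(e) years in business 24 ≤ 26; conducts auctions → exempt from Commercial Permit.
(f) floor area 10,600 square feet ≤ 11,400 square feet; operates outdoor seating on a public sidewalk → Commercial Permit required.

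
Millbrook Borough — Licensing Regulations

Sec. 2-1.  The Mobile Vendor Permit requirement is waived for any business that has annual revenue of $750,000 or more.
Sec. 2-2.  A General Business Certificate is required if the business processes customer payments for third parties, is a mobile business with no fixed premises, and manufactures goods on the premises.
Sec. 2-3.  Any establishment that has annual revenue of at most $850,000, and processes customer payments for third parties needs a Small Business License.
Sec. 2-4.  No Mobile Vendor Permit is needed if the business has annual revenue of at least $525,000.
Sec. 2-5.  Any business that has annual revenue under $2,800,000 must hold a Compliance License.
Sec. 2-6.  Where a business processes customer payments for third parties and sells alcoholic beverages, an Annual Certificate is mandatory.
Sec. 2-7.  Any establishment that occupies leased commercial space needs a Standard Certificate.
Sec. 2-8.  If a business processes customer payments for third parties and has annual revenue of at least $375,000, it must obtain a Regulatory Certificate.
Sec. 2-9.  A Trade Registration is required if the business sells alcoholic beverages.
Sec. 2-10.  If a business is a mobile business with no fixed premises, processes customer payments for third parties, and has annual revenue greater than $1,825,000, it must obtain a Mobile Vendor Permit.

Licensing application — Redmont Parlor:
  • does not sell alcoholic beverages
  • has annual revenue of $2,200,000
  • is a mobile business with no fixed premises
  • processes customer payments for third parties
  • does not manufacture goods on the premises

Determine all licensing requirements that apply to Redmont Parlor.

Sec. 2-1. revenue $2,200,000 ≥ $750,000 → exempt from Mobile Vendor Permit.
Sec. 2-2. processes customer payments for third parties; is a mobile business with no fixed premises; does not manufacture goods on the premises → General Business Certificate not required.
Sec. 2-3. revenue $2,200,000 > $850,000; processes customer payments for third parties → Small Business License not required.
Sec. 2-4. revenue $2,200,000 ≥ $525,000 → exempt from Mobile Vendor Permit.
Sec. 2-5. revenue $2,200,000 < $2,800,000 → Compliance License required.
Sec. 2-6. processes customer payments for third parties; does not sell alcoholic beverages → Annual Certificate not required.
Sec. 2-7. is a mobile business with no fixed premises (not: occupies leased commercial space) → Standard Certificate not required.
Sec. 2-8. processes customer payments for third parties; revenue $2,200,000 ≥ $375,000 → Regulatory Certificate required.
Sec. 2-9. does not sell alcoholic beverages → Trade Registration not required.
Sec. 2-10. is a mobile business with no fixed premises; processes customer payments for third parties; revenue $2,200,000 > $1,825,000 → Mobile Vendor Permit required.

Compliance License, Regulatory Certificate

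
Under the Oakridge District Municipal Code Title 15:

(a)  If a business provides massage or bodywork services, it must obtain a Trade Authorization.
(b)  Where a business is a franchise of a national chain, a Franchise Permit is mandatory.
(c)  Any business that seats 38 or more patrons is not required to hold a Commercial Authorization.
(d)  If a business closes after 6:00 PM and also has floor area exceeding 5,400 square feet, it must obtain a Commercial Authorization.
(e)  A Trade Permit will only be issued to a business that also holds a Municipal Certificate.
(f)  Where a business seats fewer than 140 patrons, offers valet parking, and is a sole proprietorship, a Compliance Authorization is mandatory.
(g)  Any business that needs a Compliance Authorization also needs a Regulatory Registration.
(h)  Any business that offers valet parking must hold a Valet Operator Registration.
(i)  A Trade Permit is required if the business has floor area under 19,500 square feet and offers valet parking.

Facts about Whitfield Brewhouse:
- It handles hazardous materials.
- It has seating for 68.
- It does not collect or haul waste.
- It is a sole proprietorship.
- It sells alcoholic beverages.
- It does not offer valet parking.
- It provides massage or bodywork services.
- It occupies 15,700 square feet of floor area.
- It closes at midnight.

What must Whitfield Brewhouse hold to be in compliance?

(a) provides massage or bodywork services → Trade Authorization required.
(b) is a sole proprietorship (not: is a franchise of a national chain) → Franchise Permit not required.
(c) seating 68 ≥ 38 → exempt from Commercial Authorization.
(d) closes midnight, after 6:00 PM; floor area 15,700 square feet > 5,400 square feet → Commercial Authorization required.
(e) Trade Permit is not required → no effect.
(f) seating 68 < 140; does not offer valet parking; is a sole proprietorship → Compliance Authorization not required.
(g) Compliance Authorization is not required → no effect.
(h) does not offer valet parking → Valet Operator Registration not required.
(i) floor area 15,700 square feet < 19,500 square feet; does not offer valet parking → Trade Permit not required.

Trade Authorization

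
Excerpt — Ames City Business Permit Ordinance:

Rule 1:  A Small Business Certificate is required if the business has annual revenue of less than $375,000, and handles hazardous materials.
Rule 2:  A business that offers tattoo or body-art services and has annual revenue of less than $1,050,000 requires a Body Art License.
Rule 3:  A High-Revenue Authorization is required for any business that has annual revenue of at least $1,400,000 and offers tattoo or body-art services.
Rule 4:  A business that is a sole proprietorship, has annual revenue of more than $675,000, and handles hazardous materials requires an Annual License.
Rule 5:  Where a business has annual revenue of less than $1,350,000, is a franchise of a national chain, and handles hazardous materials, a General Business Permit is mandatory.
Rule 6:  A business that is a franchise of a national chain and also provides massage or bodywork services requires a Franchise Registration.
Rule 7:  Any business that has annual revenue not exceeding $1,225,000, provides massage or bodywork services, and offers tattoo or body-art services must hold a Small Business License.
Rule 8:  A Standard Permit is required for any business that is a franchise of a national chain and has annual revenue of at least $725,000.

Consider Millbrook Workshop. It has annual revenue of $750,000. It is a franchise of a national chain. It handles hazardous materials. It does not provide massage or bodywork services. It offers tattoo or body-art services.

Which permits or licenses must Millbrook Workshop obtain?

Rule 1: revenue $750,000 ≥ $375,000; handles hazardous materials → Small Business Certificate not required.
Rule 2: offers tattoo or body-art services; revenue $750,000 < $1,050,000 → Body Art License required.
Rule 3: revenue $750,000 < $1,400,000; offers tattoo or body-art services → High-Revenue Authorization not required.
Rule 4: is a franchise of a national chain (not: is a sole proprietorship); revenue $750,000 > $675,000; handles hazardous materials → Annual License not required.
Rule 5: revenue $750,000 < $1,350,000; is a franchise of a national chain; handles hazardous materials → General Business Permit required.
Rule 6: is a franchise of a national chain; does not provide massage or bodywork services → Franchise Registration not required.
Rule 7: revenue $750,000 ≤ $1,225,000; does not provide massage or bodywork services; offers tattoo or body-art services → Small Business License not required.
Rule 8: is a franchise of a national chain; revenue $750,000 ≥ $725,000 → Standard Permit required.

Body Art License, General Business Permit, Standard Permit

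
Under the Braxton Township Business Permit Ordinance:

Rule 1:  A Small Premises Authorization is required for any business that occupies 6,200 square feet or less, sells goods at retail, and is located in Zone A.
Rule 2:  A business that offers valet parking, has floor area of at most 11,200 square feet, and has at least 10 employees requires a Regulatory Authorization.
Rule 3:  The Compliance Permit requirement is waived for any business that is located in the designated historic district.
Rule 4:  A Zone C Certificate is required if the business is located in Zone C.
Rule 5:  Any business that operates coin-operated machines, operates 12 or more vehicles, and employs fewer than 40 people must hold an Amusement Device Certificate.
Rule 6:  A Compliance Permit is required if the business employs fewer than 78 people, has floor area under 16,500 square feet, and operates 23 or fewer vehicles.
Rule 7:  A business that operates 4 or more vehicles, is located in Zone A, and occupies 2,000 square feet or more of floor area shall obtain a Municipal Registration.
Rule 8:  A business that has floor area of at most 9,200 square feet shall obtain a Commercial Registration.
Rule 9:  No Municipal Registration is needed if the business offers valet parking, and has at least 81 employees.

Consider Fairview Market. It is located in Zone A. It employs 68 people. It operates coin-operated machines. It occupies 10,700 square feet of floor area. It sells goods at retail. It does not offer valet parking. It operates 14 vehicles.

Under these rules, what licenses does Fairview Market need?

Compliance Permit, Municipal Registration

Rule 1: floor area 10,700 square feet > 6,200 square feet; sells goods at retail; is located in Zone A → Small Premises Authorization not required.
Rule 2: does not offer valet parking; floor area 10,700 square feet ≤ 11,200 square feet; employees 68 ≥ 10 → Regulatory Authorization not required.
Rule 3: is located in Zone A (not: is located in the designated historic district) → Compliance Permit exemption does not apply.
Rule 4: is located in Zone A (not: is located in Zone C) → Zone C Certificate not required.
Rule 5: operates coin-operated machines; vehicles 14 ≥ 12; employees 68 ≥ 40 → Amusement Device Certificate not required.
Rule 6: employees 68 < 78; floor area 10,700 square feet < 16,500 square feet; vehicles 14 ≤ 23 → Compliance Permit required.
Rule 7: vehicles 14 ≥ 4; is located in Zone A; floor area 10,700 square feet ≥ 2,000 square feet → Municipal Registration required.
Rule 8: floor area 10,700 square feet > 9,200 square feet → Commercial Registration not required.
Rule 9: does not offer valet parking; employees 68 < 81 → Municipal Registration exemption does not apply.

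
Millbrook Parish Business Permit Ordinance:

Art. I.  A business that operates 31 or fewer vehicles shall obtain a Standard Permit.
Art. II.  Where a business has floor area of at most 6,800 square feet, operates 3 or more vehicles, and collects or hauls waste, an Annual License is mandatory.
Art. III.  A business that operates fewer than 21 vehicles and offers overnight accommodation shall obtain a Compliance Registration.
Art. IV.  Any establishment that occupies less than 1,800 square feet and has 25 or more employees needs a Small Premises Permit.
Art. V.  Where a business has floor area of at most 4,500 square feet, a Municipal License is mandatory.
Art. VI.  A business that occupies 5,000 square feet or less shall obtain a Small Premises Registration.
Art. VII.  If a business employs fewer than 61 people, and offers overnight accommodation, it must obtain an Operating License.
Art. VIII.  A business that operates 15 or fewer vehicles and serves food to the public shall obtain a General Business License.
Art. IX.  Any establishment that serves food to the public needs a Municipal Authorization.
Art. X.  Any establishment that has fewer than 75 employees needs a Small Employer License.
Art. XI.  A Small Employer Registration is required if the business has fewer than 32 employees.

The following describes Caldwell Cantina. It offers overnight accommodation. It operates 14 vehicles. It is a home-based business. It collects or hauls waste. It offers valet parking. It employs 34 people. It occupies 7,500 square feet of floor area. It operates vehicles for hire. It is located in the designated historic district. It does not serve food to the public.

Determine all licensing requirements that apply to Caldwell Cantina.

Art. I. vehicles 14 ≤ 31 → Standard Permit required.
Art. II. floor area 7,500 square feet > 6,800 square feet; vehicles 14 ≥ 3; collects or hauls waste → Annual License not required.
Art. III. vehicles 14 < 21; offers overnight accommodation → Compliance Registration required.
Art. IV. floor area 7,500 square feet ≥ 1,800 square feet; employees 34 ≥ 25 → Small Premises Permit not required.
Art. V. floor area 7,500 square feet > 4,500 square feet → Municipal License not required.
Art. VI. floor area 7,500 square feet > 5,000 square feet → Small Premises Registration not required.
Art. VII. employees 34 < 61; offers overnight accommodation → Operating License required.
Art. VIII. vehicles 14 ≤ 15; does not serve food to the public → General Business License not required.
Art. IX. does not serve food to the public → Municipal Authorization not required.
Art. X. employees 34 < 75 → Small Employer License required.
Art. XI. employees 34 ≥ 32 → Small Employer Registration not required.

Compliance Registration, Operating License, Small Employer License, Standard Permit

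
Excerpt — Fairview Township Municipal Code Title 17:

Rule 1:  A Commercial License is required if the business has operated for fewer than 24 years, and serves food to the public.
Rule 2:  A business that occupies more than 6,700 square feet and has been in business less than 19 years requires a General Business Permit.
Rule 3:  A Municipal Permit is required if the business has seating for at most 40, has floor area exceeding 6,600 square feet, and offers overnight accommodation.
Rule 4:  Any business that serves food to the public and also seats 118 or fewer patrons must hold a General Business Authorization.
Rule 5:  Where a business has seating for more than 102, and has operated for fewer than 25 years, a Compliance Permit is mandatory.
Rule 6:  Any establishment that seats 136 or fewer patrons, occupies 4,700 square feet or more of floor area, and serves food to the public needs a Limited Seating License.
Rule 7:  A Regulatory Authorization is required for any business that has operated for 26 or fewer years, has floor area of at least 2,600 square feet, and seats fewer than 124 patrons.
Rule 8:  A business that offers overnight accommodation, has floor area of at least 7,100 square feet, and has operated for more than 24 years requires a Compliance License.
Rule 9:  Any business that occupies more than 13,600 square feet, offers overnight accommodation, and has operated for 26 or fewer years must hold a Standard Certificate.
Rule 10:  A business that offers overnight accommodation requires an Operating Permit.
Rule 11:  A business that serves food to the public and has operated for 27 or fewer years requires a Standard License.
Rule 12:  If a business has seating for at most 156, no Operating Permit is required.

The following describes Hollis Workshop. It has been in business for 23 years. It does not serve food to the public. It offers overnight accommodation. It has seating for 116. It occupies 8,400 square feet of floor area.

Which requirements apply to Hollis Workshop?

Compliance Permit, Regulatory Authorization

Rule 1: years in business 23 < 24; does not serve food to the public → Commercial License not required.
Rule 2: floor area 8,400 square feet > 6,700 square feet; years in business 23 ≥ 19 → General Business Permit not required.
Rule 3: seating 116 > 40; floor area 8,400 square feet > 6,600 square feet; offers overnight accommodation → Municipal Permit not required.
Rule 4: does not serve food to the public; seating 116 ≤ 118 → General Business Authorization not required.
Rule 5: seating 116 > 102; years in business 23 < 25 → Compliance Permit required.
Rule 6: seating 116 ≤ 136; floor area 8,400 square feet ≥ 4,700 square feet; does not serve food to the public → Limited Seating License not required.
Rule 7: years in business 23 ≤ 26; floor area 8,400 square feet ≥ 2,600 square feet; seating 116 < 124 → Regulatory Authorization required.
Rule 8: offers overnight accommodation; floor area 8,400 square feet ≥ 7,100 square feet; years in business 23 ≤ 24 → Compliance License not required.
Rule 9: floor area 8,400 square feet ≤ 13,600 square feet; offers overnight accommodation; years in business 23 ≤ 26 → Standard Certificate not required.
Rule 10: offers overnight accommodation → Operating Permit required.
Rule 11: does not serve food to the public; years in business 23 ≤ 27 → Standard License not required.
Rule 12: seating 116 ≤ 156 → exempt from Operating Permit.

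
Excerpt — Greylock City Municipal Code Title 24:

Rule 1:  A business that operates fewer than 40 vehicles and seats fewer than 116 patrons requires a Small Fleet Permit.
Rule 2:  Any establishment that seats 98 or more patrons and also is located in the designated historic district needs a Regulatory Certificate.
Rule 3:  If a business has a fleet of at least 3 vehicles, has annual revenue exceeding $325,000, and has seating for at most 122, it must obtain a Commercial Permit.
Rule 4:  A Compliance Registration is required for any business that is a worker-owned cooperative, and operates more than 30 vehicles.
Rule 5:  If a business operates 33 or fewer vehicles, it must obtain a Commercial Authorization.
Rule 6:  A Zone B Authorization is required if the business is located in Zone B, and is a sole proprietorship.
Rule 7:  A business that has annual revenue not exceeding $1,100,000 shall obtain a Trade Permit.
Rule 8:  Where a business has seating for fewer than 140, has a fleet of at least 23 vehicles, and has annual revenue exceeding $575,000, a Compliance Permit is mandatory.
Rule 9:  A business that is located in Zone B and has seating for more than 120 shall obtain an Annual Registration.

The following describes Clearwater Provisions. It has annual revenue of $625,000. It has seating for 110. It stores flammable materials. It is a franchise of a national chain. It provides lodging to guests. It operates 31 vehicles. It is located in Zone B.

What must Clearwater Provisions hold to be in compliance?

Commercial Authorization, Commercial Permit, Compliance Permit, Small Fleet Permit, Trade Permit

Rule 1: vehicles 31 < 40; seating 110 < 116 → Small Fleet Permit required.
Rule 2: seating 110 ≥ 98; is located in Zone B (not: is located in the designated historic district) → Regulatory Certificate not required.
Rule 3: vehicles 31 ≥ 3; revenue $625,000 > $325,000; seating 110 ≤ 122 → Commercial Permit required.
Rule 4: is a franchise of a national chain (not: is a worker-owned cooperative); vehicles 31 > 30 → Compliance Registration not required.
Rule 5: vehicles 31 ≤ 33 → Commercial Authorization required.
Rule 6: is located in Zone B; is a franchise of a national chain (not: is a sole proprietorship) → Zone B Authorization not required.
Rule 7: revenue $625,000 ≤ $1,100,000 → Trade Permit required.
Rule 8: seating 110 < 140; vehicles 31 ≥ 23; revenue $625,000 > $575,000 → Compliance Permit required.
Rule 9: is located in Zone B; seating 110 ≤ 120 → Annual Registration not required.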